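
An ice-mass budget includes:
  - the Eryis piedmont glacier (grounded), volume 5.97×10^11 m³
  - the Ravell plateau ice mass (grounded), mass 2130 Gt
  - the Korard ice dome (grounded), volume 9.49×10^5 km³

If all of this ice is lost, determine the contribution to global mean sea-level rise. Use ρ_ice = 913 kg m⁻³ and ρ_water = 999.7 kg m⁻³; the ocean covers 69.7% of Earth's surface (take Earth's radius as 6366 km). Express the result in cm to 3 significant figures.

Eryis: 5.97×10^11 m³ × (913/999.7) = 5.452×10^11 m³ of water.
Ravell: 2130 Gt = 2.130×10^15 kg; dividing by ρ_w = 999.7 kg m⁻³ gives 2.131×10^12 m³ of water.
Korard: 9.49×10^5 km³ × (913/999.7) = 8.667×10^5 km³ of water.
Total added water ≈ 8.694×10^14 m³ over 3.55×10^14 m² → Δh = 2.45 m = 245 cm.

≈ 245 cm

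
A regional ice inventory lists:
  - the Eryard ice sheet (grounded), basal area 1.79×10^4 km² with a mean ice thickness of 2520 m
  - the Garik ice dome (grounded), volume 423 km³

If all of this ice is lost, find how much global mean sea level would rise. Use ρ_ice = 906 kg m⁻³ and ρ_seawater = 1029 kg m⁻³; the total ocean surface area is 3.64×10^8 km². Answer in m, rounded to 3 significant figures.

≈ 0.110 m

Eryard: ice volume = 1.79×10^4 km² × 2520 m = 4.511×10^4 km³; 4.511×10^4 × (906/1029) = 3.972×10^4 km³ of water.
Garik: 423 km³ × (906/1029) = 372.4 km³ of water.
Total added water ≈ 4.009×10^13 m³ over 3.64×10^14 m² → Δh = 0.110 m.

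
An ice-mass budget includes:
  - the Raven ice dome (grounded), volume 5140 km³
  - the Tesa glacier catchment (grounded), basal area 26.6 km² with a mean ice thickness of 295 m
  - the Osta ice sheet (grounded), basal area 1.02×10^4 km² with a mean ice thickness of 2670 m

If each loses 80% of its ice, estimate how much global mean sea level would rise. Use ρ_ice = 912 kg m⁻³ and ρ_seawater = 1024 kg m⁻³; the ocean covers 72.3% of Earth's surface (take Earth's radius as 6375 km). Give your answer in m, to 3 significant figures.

Raven: 0.8 × 5140 km³ × (912/1024) = 3662 km³ of water.
Tesa: ice volume = 26.6 km² × 295 m = 7.847 km³; 0.8 × 7.847 × (912/1024) = 5.591 km³ of water.
Osta: ice volume = 1.02×10^4 km² × 2670 m = 2.723×10^4 km³; 0.8 × 2.723×10^4 × (912/1024) = 1.940×10^4 km³ of water.
Total added water ≈ 2.307×10^13 m³ over 3.69×10^14 m² → Δh = 0.0625 m.

≈ 0.0625 m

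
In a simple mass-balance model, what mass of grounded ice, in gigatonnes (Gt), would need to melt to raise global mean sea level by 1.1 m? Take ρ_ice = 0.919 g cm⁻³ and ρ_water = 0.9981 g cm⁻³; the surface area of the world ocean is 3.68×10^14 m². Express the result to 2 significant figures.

Required water volume = Δh × A = 1.1 m × 3.68×10^14 m² = 4.048×10^14 m³.
ρ_w = 0.9981 g cm⁻³ = 998.1 kg m⁻³, so the mass of water = 4.048×10^14 m³ × 998.1 kg m⁻³ = 4.040×10^17 kg = 4.0×10^5 Gt (and the same mass of ice, by conservation).

≈ 4.0×10^5 Gt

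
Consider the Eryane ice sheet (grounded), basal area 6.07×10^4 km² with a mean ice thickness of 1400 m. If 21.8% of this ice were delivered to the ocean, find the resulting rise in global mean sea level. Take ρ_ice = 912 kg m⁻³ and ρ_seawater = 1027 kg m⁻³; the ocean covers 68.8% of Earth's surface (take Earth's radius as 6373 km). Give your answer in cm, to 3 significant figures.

Eryane: ice volume = 6.07×10^4 km² × 1400 m = 8.498×10^4 km³; 0.218 × 8.498×10^4 × (912/1027) = 1.645×10^4 km³ of water.
Spread over 3.51×10^14 m² of ocean, Δh = 1.645×10^13 / 3.51×10^14 = 0.0469 m = 4.69 cm.

≈ 4.69 cm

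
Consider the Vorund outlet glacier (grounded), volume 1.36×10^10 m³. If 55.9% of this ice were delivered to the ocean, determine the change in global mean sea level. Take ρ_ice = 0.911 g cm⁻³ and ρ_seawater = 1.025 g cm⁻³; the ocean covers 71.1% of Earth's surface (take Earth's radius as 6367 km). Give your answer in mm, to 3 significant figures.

≈ 0.0187 mm

Vorund: 0.559 × 1.36×10^10 m³ × (911/1025) = 6.757×10^9 m³ of water.
Spread over 3.62×10^14 m² of ocean, Δh = 6.757×10^9 / 3.62×10^14 = 1.87×10^-5 m = 0.0187 mm.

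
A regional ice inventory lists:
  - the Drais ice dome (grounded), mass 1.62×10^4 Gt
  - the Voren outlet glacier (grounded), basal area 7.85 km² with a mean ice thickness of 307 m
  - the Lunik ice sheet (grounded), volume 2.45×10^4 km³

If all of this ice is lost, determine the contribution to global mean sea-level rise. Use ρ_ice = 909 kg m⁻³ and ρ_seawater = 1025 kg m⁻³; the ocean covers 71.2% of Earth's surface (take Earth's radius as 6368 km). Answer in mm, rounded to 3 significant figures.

≈ 103 mm

Drais: 1.62×10^4 Gt = 1.620×10^16 kg; dividing by ρ_w = 1025 kg m⁻³ gives 1.580×10^13 m³ of water.
Voren: ice volume = 7.85 km² × 307 m = 2.410 km³; 2.410 × (909/1025) = 2.137 km³ of water.
Lunik: 2.45×10^4 km³ × (909/1025) = 2.173×10^4 km³ of water.
Total added water ≈ 3.753×10^13 m³ over 3.63×10^14 m² → Δh = 0.103 m = 103 mm.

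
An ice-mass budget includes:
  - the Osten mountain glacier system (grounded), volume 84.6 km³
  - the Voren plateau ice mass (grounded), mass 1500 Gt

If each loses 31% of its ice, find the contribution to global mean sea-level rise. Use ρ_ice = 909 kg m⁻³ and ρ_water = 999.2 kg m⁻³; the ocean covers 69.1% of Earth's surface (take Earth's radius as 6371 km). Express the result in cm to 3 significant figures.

≈ 0.139 cm

Osten: 0.31 × 84.6 km³ × (909/999.2) = 23.86 km³ of water.
Voren: 0.31 × 1500 Gt = 4.650×10^14 kg; dividing by ρ_w = 999.2 kg m⁻³ gives 4.654×10^11 m³ of water.
Total added water ≈ 4.892×10^11 m³ over 3.52×10^14 m² → Δh = 1.39×10^-3 m = 0.139 cm.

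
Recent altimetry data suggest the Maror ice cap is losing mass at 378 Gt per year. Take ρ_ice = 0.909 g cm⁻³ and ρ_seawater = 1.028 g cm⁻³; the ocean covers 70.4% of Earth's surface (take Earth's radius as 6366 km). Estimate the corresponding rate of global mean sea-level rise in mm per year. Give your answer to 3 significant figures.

≈ 1.03 mm/yr

ρ_w = 1.028 g cm⁻³ = 1028 kg m⁻³. Annual water volume added = 378 Gt / ρ_w = 3.780×10^14 kg / 1028 kg m⁻³ = 3.677×10^11 m³.
Δh per year = 3.677×10^11 / 3.59×10^14 = 1.03×10^-3 m = 1.03 mm.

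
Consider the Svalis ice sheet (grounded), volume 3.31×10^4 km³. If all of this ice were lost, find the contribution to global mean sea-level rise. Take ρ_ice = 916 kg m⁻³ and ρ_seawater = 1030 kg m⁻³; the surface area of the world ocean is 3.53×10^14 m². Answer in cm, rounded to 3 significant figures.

≈ 8.34 cm

Svalis: 3.31×10^4 km³ × (916/1030) = 2.944×10^4 km³ of water.
Spread over 3.53×10^14 m² of ocean, Δh = 2.944×10^13 / 3.53×10^14 = 0.0834 m = 8.34 cm.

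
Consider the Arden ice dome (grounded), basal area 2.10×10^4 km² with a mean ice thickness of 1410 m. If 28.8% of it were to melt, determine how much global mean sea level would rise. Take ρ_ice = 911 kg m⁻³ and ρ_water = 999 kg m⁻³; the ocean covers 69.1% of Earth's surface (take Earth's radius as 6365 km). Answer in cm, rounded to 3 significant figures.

≈ 2.21 cm

Arden: ice volume = 2.10×10^4 km² × 1410 m = 2.961×10^4 km³; 0.288 × 2.961×10^4 × (911/999) = 7776 km³ of water.
Spread over 3.52×10^14 m² of ocean, Δh = 7.776×10^12 / 3.52×10^14 = 0.0221 m = 2.21 cm.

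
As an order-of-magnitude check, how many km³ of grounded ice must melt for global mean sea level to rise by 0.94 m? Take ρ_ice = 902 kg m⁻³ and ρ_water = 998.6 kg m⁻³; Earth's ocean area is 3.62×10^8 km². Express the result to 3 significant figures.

≈ 3.77×10^5 km³

Required water volume = Δh × A = 0.94 m × 3.62×10^14 m² = 3.403×10^14 m³ = 3.403×10^5 km³.
Ice volume = water volume × ρ_w/ρ_ice = 3.403×10^5 × 998.6/902 = 3.77×10^5 km³.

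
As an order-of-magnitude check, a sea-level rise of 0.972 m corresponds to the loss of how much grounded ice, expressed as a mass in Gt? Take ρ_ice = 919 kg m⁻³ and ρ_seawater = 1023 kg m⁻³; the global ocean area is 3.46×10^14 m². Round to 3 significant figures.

≈ 3.44×10^5 Gt

Required water volume = Δh × A = 0.972 m × 3.46×10^14 m² = 3.363×10^14 m³.
ρ_w = 1023 kg m⁻³, so the mass of water = 3.363×10^14 m³ × 1023 kg m⁻³ = 3.440×10^17 kg = 3.44×10^5 Gt (and the same mass of ice, by conservation).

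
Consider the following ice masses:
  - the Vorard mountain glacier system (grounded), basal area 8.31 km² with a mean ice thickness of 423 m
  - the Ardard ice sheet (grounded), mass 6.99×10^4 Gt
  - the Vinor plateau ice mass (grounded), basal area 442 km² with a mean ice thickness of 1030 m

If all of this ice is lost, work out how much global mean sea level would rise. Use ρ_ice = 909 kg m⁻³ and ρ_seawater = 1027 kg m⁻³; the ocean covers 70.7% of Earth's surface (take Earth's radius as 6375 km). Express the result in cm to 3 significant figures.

≈ 19.0 cm

Vorard: ice volume = 8.31 km² × 423 m = 3.515 km³; 3.515 × (909/1027) = 3.111 km³ of water.
Ardard: 6.99×10^4 Gt = 6.990×10^16 kg; dividing by ρ_w = 1027 kg m⁻³ gives 6.806×10^13 m³ of water.
Vinor: ice volume = 442 km² × 1030 m = 455.3 km³; 455.3 × (909/1027) = 403.0 km³ of water.
Total added water ≈ 6.847×10^13 m³ over 3.61×10^14 m² → Δh = 0.190 m = 19.0 cm.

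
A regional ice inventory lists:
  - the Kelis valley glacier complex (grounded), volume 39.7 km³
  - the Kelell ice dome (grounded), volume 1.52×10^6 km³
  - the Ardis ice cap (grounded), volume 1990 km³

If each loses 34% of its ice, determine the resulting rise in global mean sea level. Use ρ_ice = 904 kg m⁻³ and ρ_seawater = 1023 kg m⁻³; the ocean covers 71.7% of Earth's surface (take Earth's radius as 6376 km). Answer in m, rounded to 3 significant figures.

≈ 1.25 m

Kelis: 0.34 × 39.7 km³ × (904/1023) = 11.93 km³ of water.
Kelell: 0.34 × 1.52×10^6 km³ × (904/1023) = 4.567×10^5 km³ of water.
Ardis: 0.34 × 1990 km³ × (904/1023) = 597.9 km³ of water.
Total added water ≈ 4.573×10^14 m³ over 3.66×10^14 m² → Δh = 1.25 m.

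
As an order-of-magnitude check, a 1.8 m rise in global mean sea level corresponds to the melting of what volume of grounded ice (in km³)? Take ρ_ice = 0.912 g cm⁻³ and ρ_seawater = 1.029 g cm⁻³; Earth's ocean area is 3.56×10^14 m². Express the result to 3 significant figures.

≈ 7.23×10^5 km³

Required water volume = Δh × A = 1.8 m × 3.56×10^14 m² = 6.408×10^14 m³ = 6.408×10^5 km³.
Ice volume = water volume × ρ_w/ρ_ice = 6.408×10^5 × 1029/912 = 7.23×10^5 km³.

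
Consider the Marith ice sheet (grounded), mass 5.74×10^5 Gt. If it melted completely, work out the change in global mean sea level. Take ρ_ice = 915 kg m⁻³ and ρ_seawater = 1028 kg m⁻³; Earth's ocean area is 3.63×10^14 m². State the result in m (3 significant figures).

≈ 1.54 m

Marith: 5.74×10^5 Gt = 5.740×10^17 kg; dividing by ρ_w = 1028 kg m⁻³ gives 5.584×10^14 m³ of water.
Spread over 3.63×10^14 m² of ocean, Δh = 5.584×10^14 / 3.63×10^14 = 1.54 m.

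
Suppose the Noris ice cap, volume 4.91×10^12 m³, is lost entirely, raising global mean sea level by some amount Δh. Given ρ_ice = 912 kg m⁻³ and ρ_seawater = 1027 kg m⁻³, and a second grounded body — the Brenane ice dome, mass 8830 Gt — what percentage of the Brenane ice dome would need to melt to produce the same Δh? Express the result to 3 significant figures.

Equal sea-level rise means equal mass of meltwater, i.e. equal mass of ice lost.
Ice mass of Noris: 4.478×10^15 kg; ice mass of Brenane: 8.830×10^15 kg.
Fraction required = 4.478×10^15 / 8.830×10^15 = 0.507 → 50.7 %.

≈ 50.7 %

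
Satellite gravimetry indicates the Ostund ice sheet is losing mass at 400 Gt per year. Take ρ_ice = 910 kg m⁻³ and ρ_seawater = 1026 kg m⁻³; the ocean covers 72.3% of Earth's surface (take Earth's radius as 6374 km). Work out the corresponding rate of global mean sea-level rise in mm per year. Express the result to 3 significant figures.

ρ_w = 1026 kg m⁻³. Annual water volume added = 400 Gt / ρ_w = 4.000×10^14 kg / 1026 kg m⁻³ = 3.899×10^11 m³.
Δh per year = 3.899×10^11 / 3.69×10^14 = 1.06×10^-3 m = 1.06 mm.

≈ 1.06 mm/yr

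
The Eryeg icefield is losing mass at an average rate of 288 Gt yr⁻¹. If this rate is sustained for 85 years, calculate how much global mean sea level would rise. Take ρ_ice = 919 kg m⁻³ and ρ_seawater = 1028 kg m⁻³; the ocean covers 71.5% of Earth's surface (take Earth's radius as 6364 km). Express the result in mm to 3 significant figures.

≈ 65.4 mm

Total mass lost = 288 Gt/yr × 85 yr = 2.448×10^4 Gt = 2.448×10^16 kg.
ρ_w = 1028 kg m⁻³, so water volume = 2.448×10^16 / 1028 = 2.381×10^13 m³.
Δh = 2.381×10^13 / 3.64×10^14 = 0.0654 m = 65.4 mm.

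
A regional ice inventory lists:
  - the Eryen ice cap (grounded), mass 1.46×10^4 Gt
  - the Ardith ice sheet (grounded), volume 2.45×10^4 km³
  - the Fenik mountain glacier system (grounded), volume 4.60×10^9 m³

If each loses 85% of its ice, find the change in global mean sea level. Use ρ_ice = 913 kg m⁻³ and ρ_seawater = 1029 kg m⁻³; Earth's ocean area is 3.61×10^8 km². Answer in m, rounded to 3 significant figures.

≈ 0.0846 m

Eryen: 0.85 × 1.46×10^4 Gt = 1.241×10^16 kg; dividing by ρ_w = 1029 kg m⁻³ gives 1.206×10^13 m³ of water.
Ardith: 0.85 × 2.45×10^4 km³ × (913/1029) = 1.848×10^4 km³ of water.
Fenik: 0.85 × 4.60×10^9 m³ × (913/1029) = 3.469×10^9 m³ of water.
Total added water ≈ 3.054×10^13 m³ over 3.61×10^14 m² → Δh = 0.0846 m.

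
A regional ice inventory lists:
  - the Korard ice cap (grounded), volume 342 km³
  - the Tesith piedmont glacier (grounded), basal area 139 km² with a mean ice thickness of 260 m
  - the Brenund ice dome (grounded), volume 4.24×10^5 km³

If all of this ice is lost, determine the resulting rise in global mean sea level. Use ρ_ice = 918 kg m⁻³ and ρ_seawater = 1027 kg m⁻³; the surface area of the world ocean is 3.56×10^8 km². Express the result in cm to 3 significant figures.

Korard: 342 km³ × (918/1027) = 305.7 km³ of water.
Tesith: ice volume = 139 km² × 260 m = 36.14 km³; 36.14 × (918/1027) = 32.30 km³ of water.
Brenund: 4.24×10^5 km³ × (918/1027) = 3.790×10^5 km³ of water.
Total added water ≈ 3.793×10^14 m³ over 3.56×10^14 m² → Δh = 1.07 m = 107 cm.

≈ 107 cm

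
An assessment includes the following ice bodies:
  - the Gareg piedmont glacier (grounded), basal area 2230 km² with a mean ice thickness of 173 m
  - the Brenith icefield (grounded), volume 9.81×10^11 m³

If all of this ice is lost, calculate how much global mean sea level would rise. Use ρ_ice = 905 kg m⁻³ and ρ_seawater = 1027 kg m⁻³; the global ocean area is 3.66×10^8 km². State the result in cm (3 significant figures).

Gareg: ice volume = 2230 km² × 173 m = 385.8 km³; 385.8 × (905/1027) = 340.0 km³ of water.
Brenith: 9.81×10^11 m³ × (905/1027) = 8.645×10^11 m³ of water.
Total added water ≈ 1.204×10^12 m³ over 3.66×10^14 m² → Δh = 3.29×10^-3 m = 0.329 cm.

≈ 0.329 cm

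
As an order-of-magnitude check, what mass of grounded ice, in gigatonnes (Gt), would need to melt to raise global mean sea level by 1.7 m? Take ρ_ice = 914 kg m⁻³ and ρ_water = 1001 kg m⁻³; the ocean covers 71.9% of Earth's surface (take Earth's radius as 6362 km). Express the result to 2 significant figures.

Required water volume = Δh × A = 1.7 m × 3.66×10^14 m² = 6.217×10^14 m³.
ρ_w = 1001 kg m⁻³, so the mass of water = 6.217×10^14 m³ × 1001 kg m⁻³ = 6.223×10^17 kg = 6.2×10^5 Gt (and the same mass of ice, by conservation).

≈ 6.2×10^5 Gt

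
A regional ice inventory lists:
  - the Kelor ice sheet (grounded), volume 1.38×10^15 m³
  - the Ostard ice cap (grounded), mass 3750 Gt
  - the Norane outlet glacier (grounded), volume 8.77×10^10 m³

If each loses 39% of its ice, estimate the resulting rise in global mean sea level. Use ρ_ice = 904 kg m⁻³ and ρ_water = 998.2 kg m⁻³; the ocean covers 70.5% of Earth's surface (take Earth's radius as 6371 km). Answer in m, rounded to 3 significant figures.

≈ 1.36 m

Kelor: 0.39 × 1.38×10^15 m³ × (904/998.2) = 4.874×10^14 m³ of water.
Ostard: 0.39 × 3750 Gt = 1.462×10^15 kg; dividing by ρ_w = 998.2 kg m⁻³ gives 1.465×10^12 m³ of water.
Norane: 0.39 × 8.77×10^10 m³ × (904/998.2) = 3.098×10^10 m³ of water.
Total added water ≈ 4.889×10^14 m³ over 3.60×10^14 m² → Δh = 1.36 m.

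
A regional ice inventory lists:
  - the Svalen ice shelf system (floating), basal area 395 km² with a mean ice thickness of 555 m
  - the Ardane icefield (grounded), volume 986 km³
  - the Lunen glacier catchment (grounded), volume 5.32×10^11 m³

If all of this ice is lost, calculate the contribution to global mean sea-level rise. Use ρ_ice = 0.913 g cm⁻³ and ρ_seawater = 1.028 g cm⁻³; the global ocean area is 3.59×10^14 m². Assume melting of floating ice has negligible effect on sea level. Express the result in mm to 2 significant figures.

The Svalen ice shelf system is floating and already displaces its own weight of water, so its melt adds essentially nothing to sea level.
Ardane: 986 km³ × (913/1028) = 875.7 km³ of water.
Lunen: 5.32×10^11 m³ × (913/1028) = 4.725×10^11 m³ of water.
Total added water ≈ 1.348×10^12 m³ over 3.59×10^14 m² → Δh = 3.76×10^-3 m = 3.8 mm.

≈ 3.8 mm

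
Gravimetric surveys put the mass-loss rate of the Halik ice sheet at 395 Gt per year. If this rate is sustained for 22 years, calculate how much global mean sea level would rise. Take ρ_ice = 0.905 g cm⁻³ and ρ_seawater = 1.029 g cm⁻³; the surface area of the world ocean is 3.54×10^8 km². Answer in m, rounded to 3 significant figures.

Total mass lost = 395 Gt/yr × 22 yr = 8690 Gt = 8.690×10^15 kg.
ρ_w = 1.029 g cm⁻³ = 1029 kg m⁻³, so water volume = 8.690×10^15 / 1029 = 8.445×10^12 m³.
Δh = 8.445×10^12 / 3.54×10^14 = 0.0239 m.

≈ 0.0239 m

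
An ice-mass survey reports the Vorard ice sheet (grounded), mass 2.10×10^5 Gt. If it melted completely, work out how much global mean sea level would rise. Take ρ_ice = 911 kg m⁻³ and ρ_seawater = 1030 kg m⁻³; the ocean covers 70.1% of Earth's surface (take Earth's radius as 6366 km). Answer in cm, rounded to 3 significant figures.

≈ 57.1 cm

Vorard: 2.10×10^5 Gt = 2.100×10^17 kg; dividing by ρ_w = 1030 kg m⁻³ gives 2.039×10^14 m³ of water.
Spread over 3.57×10^14 m² of ocean, Δh = 2.039×10^14 / 3.57×10^14 = 0.571 m = 57.1 cm.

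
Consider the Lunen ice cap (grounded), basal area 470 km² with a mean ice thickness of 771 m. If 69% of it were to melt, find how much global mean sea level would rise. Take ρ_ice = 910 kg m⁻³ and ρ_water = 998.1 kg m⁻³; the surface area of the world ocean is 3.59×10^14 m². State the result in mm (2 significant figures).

≈ 0.64 mm

Lunen: ice volume = 470 km² × 771 m = 362.4 km³; 0.69 × 362.4 × (910/998.1) = 228.0 km³ of water.
Spread over 3.59×10^14 m² of ocean, Δh = 2.280×10^11 / 3.59×10^14 = 6.35×10^-4 m = 0.64 mm.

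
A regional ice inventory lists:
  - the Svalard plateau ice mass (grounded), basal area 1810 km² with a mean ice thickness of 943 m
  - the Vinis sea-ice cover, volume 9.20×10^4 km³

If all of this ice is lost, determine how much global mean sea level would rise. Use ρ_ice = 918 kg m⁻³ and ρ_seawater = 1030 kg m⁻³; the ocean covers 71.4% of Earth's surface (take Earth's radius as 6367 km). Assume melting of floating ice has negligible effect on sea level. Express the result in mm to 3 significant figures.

≈ 4.18 mm

Svalard: ice volume = 1810 km² × 943 m = 1707 km³; 1707 × (918/1030) = 1521 km³ of water.
The Vinis sea-ice cover is floating and already displaces its own weight of water, so its melt adds essentially nothing to sea level.
Total added water ≈ 1.521×10^12 m³ over 3.64×10^14 m² → Δh = 4.18×10^-3 m = 4.18 mm.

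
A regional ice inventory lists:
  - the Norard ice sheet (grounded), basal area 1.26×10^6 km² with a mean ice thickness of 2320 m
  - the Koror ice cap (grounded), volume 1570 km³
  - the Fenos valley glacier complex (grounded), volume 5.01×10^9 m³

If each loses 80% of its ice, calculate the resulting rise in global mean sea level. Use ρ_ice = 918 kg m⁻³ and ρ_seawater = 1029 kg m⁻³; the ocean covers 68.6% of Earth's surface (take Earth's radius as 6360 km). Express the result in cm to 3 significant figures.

≈ 599 cm

Norard: ice volume = 1.26×10^6 km² × 2320 m = 2.923×10^6 km³; 0.8 × 2.923×10^6 × (918/1029) = 2.086×10^6 km³ of water.
Koror: 0.8 × 1570 km³ × (918/1029) = 1121 km³ of water.
Fenos: 0.8 × 5.01×10^9 m³ × (918/1029) = 3.576×10^9 m³ of water.
Total added water ≈ 2.087×10^15 m³ over 3.49×10^14 m² → Δh = 5.99 m = 599 cm.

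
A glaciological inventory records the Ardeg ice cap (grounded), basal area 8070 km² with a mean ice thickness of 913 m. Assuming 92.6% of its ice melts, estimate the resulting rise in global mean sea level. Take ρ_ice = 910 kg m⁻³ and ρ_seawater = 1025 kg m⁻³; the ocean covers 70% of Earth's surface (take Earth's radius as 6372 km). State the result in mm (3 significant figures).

≈ 17.0 mm

Ardeg: ice volume = 8070 km² × 913 m = 7368 km³; 0.926 × 7368 × (910/1025) = 6057 km³ of water.
Spread over 3.57×10^14 m² of ocean, Δh = 6.057×10^12 / 3.57×10^14 = 0.0170 m = 17.0 mm.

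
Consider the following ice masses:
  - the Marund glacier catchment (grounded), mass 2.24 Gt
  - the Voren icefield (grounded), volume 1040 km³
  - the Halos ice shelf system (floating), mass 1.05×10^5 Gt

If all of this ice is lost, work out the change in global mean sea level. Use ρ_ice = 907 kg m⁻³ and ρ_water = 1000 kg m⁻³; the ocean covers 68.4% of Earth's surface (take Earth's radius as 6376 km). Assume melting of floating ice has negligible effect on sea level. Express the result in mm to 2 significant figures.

Marund: 2.24 Gt = 2.240×10^12 kg; dividing by ρ_w = 1000 kg m⁻³ gives 2.240×10^9 m³ of water.
Voren: 1040 km³ × (907/1000) = 943.3 km³ of water.
The Halos ice shelf system is floating and already displaces its own weight of water, so its melt adds essentially nothing to sea level.
Total added water ≈ 9.455×10^11 m³ over 3.49×10^14 m² → Δh = 2.71×10^-3 m = 2.7 mm.

≈ 2.7 mm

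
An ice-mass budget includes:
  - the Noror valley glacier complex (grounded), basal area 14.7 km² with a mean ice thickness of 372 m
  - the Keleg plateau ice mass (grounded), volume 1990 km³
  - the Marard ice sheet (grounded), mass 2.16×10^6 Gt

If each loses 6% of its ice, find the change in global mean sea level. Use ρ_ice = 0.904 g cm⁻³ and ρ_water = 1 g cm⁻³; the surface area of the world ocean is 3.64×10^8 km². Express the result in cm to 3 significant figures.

Noror: ice volume = 14.7 km² × 372 m = 5.468 km³; 0.06 × 5.468 × (904/1000) = 0.2966 km³ of water.
Keleg: 0.06 × 1990 km³ × (904/1000) = 107.9 km³ of water.
Marard: 0.06 × 2.16×10^6 Gt = 1.296×10^17 kg; dividing by ρ_w = 1 g cm⁻³ = 1000 kg m⁻³ gives 1.296×10^14 m³ of water.
Total added water ≈ 1.297×10^14 m³ over 3.64×10^14 m² → Δh = 0.356 m = 35.6 cm.

≈ 35.6 cm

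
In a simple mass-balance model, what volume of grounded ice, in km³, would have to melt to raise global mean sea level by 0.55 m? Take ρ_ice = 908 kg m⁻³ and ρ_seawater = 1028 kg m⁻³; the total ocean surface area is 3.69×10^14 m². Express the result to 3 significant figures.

Required water volume = Δh × A = 0.55 m × 3.69×10^14 m² = 2.030×10^14 m³ = 2.030×10^5 km³.
Ice volume = water volume × ρ_w/ρ_ice = 2.030×10^5 × 1028/908 = 2.30×10^5 km³.

≈ 2.30×10^5 km³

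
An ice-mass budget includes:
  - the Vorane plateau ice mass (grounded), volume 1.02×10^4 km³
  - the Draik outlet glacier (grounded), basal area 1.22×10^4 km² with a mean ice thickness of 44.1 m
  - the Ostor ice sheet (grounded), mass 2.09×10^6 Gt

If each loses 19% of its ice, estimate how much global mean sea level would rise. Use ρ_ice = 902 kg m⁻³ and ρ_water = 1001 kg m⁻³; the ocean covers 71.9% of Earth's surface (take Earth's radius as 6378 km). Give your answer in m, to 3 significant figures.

Vorane: 0.19 × 1.02×10^4 km³ × (902/1001) = 1746 km³ of water.
Draik: ice volume = 1.22×10^4 km² × 44.1 m = 538.0 km³; 0.19 × 538.0 × (902/1001) = 92.11 km³ of water.
Ostor: 0.19 × 2.09×10^6 Gt = 3.971×10^17 kg; dividing by ρ_w = 1001 kg m⁻³ gives 3.967×10^14 m³ of water.
Total added water ≈ 3.985×10^14 m³ over 3.68×10^14 m² → Δh = 1.08 m.

≈ 1.08 m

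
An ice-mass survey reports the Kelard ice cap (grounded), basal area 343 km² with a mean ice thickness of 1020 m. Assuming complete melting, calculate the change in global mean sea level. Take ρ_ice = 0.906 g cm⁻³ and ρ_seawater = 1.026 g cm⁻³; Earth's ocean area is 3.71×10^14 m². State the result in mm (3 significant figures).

≈ 0.833 mm

Kelard: ice volume = 343 km² × 1020 m = 349.9 km³; 349.9 × (906/1026) = 308.9 km³ of water.
Spread over 3.71×10^14 m² of ocean, Δh = 3.089×10^11 / 3.71×10^14 = 8.33×10^-4 m = 0.833 mm.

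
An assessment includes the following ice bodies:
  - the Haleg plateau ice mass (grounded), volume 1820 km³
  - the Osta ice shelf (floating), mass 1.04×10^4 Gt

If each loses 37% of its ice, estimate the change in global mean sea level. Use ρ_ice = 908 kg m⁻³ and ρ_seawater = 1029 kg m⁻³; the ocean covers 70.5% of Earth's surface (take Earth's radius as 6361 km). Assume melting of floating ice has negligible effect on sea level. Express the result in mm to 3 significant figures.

Haleg: 0.37 × 1820 km³ × (908/1029) = 594.2 km³ of water.
The Osta ice shelf is floating and already displaces its own weight of water, so its melt adds essentially nothing to sea level.
Total added water ≈ 5.942×10^11 m³ over 3.58×10^14 m² → Δh = 1.66×10^-3 m = 1.66 mm.

≈ 1.66 mm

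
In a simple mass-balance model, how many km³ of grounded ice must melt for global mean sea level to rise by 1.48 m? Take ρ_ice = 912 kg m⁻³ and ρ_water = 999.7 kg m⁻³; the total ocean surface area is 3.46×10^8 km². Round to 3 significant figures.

≈ 5.61×10^5 km³

Required water volume = Δh × A = 1.48 m × 3.46×10^14 m² = 5.121×10^14 m³ = 5.121×10^5 km³.
Ice volume = water volume × ρ_w/ρ_ice = 5.121×10^5 × 999.7/912 = 5.61×10^5 km³.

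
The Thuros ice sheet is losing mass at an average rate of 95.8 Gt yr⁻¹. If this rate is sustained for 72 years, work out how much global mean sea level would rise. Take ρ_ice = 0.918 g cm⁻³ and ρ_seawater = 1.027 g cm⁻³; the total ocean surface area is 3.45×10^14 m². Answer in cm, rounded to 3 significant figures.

≈ 1.95 cm

Total mass lost = 95.8 Gt/yr × 72 yr = 6898 Gt = 6.898×10^15 kg.
ρ_w = 1.027 g cm⁻³ = 1027 kg m⁻³, so water volume = 6.898×10^15 / 1027 = 6.716×10^12 m³.
Δh = 6.716×10^12 / 3.45×10^14 = 0.0195 m = 1.95 cm.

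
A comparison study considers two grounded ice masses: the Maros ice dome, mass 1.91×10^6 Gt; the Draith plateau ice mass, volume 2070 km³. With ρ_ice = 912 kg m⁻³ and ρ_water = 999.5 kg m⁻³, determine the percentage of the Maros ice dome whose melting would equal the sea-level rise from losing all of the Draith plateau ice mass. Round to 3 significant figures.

≈ 0.0988 %

Equal sea-level rise means equal mass of meltwater, i.e. equal mass of ice lost.
Ice mass of Draith: 1.888×10^15 kg; ice mass of Maros: 1.910×10^18 kg.
Fraction required = 1.888×10^15 / 1.910×10^18 = 9.88×10^-4 → 0.0988 %.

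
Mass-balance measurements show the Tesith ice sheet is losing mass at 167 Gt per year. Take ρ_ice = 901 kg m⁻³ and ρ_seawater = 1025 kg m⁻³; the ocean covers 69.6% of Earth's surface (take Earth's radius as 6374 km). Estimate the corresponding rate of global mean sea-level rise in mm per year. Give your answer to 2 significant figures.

ρ_w = 1025 kg m⁻³. Annual water volume added = 167 Gt / ρ_w = 1.670×10^14 kg / 1025 kg m⁻³ = 1.629×10^11 m³.
Δh per year = 1.629×10^11 / 3.55×10^14 = 4.59×10^-4 m = 0.46 mm.

≈ 0.46 mm/yr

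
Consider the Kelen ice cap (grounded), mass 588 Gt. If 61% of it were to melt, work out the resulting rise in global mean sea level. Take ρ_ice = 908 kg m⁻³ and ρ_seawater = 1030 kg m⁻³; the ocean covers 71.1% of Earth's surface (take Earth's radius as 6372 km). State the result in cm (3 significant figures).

Kelen: 0.61 × 588 Gt = 3.587×10^14 kg; dividing by ρ_w = 1030 kg m⁻³ gives 3.482×10^11 m³ of water.
Spread over 3.63×10^14 m² of ocean, Δh = 3.482×10^11 / 3.63×10^14 = 9.60×10^-4 m = 0.0960 cm.

≈ 0.0960 cm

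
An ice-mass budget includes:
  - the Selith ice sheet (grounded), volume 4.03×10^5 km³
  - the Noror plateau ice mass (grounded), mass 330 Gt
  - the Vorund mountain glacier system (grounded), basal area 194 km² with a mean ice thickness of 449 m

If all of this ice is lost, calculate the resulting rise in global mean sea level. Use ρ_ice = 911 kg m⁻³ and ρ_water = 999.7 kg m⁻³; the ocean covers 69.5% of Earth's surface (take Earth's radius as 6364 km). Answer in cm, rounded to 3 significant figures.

≈ 104 cm

Selith: 4.03×10^5 km³ × (911/999.7) = 3.672×10^5 km³ of water.
Noror: 330 Gt = 3.300×10^14 kg; dividing by ρ_w = 999.7 kg m⁻³ gives 3.301×10^11 m³ of water.
Vorund: ice volume = 194 km² × 449 m = 87.11 km³; 87.11 × (911/999.7) = 79.38 km³ of water.
Total added water ≈ 3.677×10^14 m³ over 3.54×10^14 m² → Δh = 1.04 m = 104 cm.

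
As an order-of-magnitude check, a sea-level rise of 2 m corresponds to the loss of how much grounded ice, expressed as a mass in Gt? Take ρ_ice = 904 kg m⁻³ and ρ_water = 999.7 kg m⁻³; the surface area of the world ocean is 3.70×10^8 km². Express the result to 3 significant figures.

≈ 7.40×10^5 Gt

Required water volume = Δh × A = 2 m × 3.70×10^14 m² = 7.400×10^14 m³.
ρ_w = 999.7 kg m⁻³, so the mass of water = 7.400×10^14 m³ × 999.7 kg m⁻³ = 7.398×10^17 kg = 7.40×10^5 Gt (and the same mass of ice, by conservation).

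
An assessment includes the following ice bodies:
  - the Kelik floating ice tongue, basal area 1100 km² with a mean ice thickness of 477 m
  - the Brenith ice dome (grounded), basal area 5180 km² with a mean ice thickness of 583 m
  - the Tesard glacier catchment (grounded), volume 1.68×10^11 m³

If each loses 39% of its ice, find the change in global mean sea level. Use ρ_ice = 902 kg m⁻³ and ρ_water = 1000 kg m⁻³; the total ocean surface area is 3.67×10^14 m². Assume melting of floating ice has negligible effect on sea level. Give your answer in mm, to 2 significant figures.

The Kelik floating ice tongue is floating and already displaces its own weight of water, so its melt adds essentially nothing to sea level.
Brenith: ice volume = 5180 km² × 583 m = 3020 km³; 0.39 × 3020 × (902/1000) = 1062 km³ of water.
Tesard: 0.39 × 1.68×10^11 m³ × (902/1000) = 5.910×10^10 m³ of water.
Total added water ≈ 1.121×10^12 m³ over 3.67×10^14 m² → Δh = 3.06×10^-3 m = 3.1 mm.

≈ 3.1 mm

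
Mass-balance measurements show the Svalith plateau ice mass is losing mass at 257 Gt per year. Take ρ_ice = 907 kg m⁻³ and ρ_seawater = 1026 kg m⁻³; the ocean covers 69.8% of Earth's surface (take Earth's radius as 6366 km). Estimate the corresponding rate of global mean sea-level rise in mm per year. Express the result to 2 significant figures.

≈ 0.70 mm/yr

ρ_w = 1026 kg m⁻³. Annual water volume added = 257 Gt / ρ_w = 2.570×10^14 kg / 1026 kg m⁻³ = 2.505×10^11 m³.
Δh per year = 2.505×10^11 / 3.55×10^14 = 7.05×10^-4 m = 0.70 mm.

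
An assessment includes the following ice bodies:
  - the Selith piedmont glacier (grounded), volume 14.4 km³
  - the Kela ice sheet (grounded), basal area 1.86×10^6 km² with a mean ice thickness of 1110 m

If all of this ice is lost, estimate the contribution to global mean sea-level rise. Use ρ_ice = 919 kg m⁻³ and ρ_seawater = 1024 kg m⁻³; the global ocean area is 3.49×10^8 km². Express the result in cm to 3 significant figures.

≈ 531 cm

Selith: 14.4 km³ × (919/1024) = 12.92 km³ of water.
Kela: ice volume = 1.86×10^6 km² × 1110 m = 2.065×10^6 km³; 2.065×10^6 × (919/1024) = 1.853×10^6 km³ of water.
Total added water ≈ 1.853×10^15 m³ over 3.49×10^14 m² → Δh = 5.31 m = 531 cm.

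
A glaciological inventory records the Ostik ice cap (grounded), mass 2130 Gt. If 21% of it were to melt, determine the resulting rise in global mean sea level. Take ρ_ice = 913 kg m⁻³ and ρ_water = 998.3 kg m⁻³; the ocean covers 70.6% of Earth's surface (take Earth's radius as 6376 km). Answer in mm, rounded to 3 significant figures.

Ostik: 0.21 × 2130 Gt = 4.473×10^14 kg; dividing by ρ_w = 998.3 kg m⁻³ gives 4.481×10^11 m³ of water.
Spread over 3.61×10^14 m² of ocean, Δh = 4.481×10^11 / 3.61×10^14 = 1.24×10^-3 m = 1.24 mm.

≈ 1.24 mm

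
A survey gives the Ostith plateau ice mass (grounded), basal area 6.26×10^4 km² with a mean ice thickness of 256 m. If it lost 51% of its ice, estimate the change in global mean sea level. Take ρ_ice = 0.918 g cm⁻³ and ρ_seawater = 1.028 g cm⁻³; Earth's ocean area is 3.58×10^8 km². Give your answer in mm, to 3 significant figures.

Ostith: ice volume = 6.26×10^4 km² × 256 m = 1.603×10^4 km³; 0.51 × 1.603×10^4 × (918/1028) = 7299 km³ of water.
Spread over 3.58×10^14 m² of ocean, Δh = 7.299×10^12 / 3.58×10^14 = 0.0204 m = 20.4 mm.

≈ 20.4 mm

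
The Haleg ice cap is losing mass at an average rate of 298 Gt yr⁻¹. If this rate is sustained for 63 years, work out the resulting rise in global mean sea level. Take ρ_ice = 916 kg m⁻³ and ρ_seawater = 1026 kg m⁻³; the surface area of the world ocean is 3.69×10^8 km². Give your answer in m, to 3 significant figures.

Total mass lost = 298 Gt/yr × 63 yr = 1.877×10^4 Gt = 1.877×10^16 kg.
ρ_w = 1026 kg m⁻³, so water volume = 1.877×10^16 / 1026 = 1.830×10^13 m³.
Δh = 1.830×10^13 / 3.69×10^14 = 0.0496 m.

≈ 0.0496 m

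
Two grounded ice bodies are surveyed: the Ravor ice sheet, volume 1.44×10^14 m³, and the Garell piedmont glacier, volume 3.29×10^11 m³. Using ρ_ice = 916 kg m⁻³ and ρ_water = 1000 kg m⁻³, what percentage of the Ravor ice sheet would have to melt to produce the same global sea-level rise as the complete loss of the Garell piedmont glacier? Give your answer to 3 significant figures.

Equal sea-level rise means equal mass of meltwater, i.e. equal mass of ice lost.
Ice mass of Garell: 3.014×10^14 kg; ice mass of Ravor: 1.319×10^17 kg.
Fraction required = 3.014×10^14 / 1.319×10^17 = 2.28×10^-3 → 0.228 %.

≈ 0.228 %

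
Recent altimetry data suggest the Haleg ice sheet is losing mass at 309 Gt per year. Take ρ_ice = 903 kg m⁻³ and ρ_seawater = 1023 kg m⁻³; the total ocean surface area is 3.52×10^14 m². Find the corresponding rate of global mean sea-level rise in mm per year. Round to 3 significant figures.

ρ_w = 1023 kg m⁻³. Annual water volume added = 309 Gt / ρ_w = 3.090×10^14 kg / 1023 kg m⁻³ = 3.021×10^11 m³.
Δh per year = 3.021×10^11 / 3.52×10^14 = 8.58×10^-4 m = 0.858 mm.

≈ 0.858 mm/yr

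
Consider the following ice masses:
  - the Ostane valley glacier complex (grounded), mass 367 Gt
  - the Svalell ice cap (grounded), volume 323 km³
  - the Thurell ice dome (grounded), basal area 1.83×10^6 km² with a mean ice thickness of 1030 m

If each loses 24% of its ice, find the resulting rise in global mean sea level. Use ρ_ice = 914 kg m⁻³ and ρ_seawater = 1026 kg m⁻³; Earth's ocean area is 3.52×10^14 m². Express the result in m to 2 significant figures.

≈ 1.1 m

Ostane: 0.24 × 367 Gt = 8.808×10^13 kg; dividing by ρ_w = 1026 kg m⁻³ gives 8.585×10^10 m³ of water.
Svalell: 0.24 × 323 km³ × (914/1026) = 69.06 km³ of water.
Thurell: ice volume = 1.83×10^6 km² × 1030 m = 1.885×10^6 km³; 0.24 × 1.885×10^6 × (914/1026) = 4.030×10^5 km³ of water.
Total added water ≈ 4.031×10^14 m³ over 3.52×10^14 m² → Δh = 1.15 m.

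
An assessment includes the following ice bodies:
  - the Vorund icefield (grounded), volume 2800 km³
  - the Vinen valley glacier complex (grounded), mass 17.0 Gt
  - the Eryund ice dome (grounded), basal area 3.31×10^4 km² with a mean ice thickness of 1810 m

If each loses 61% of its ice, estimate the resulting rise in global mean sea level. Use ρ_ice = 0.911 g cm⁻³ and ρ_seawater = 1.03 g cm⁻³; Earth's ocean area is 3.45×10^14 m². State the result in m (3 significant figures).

≈ 0.0981 m

Vorund: 0.61 × 2800 km³ × (911/1030) = 1511 km³ of water.
Vinen: 0.61 × 17.0 Gt = 1.037×10^13 kg; dividing by ρ_w = 1.03 g cm⁻³ = 1030 kg m⁻³ gives 1.007×10^10 m³ of water.
Eryund: ice volume = 3.31×10^4 km² × 1810 m = 5.991×10^4 km³; 0.61 × 5.991×10^4 × (911/1030) = 3.232×10^4 km³ of water.
Total added water ≈ 3.384×10^13 m³ over 3.45×10^14 m² → Δh = 0.0981 m.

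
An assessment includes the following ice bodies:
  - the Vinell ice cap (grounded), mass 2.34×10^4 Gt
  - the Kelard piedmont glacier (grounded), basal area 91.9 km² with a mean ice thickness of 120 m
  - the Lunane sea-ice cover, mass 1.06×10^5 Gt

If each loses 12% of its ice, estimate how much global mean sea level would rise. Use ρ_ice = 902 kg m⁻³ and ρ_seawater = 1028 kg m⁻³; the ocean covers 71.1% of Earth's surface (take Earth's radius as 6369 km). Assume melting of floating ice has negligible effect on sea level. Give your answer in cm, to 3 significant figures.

≈ 0.754 cm

Vinell: 0.12 × 2.34×10^4 Gt = 2.808×10^15 kg; dividing by ρ_w = 1028 kg m⁻³ gives 2.732×10^12 m³ of water.
Kelard: ice volume = 91.9 km² × 120 m = 11.03 km³; 0.12 × 11.03 × (902/1028) = 1.161 km³ of water.
The Lunane sea-ice cover is floating and already displaces its own weight of water, so its melt adds essentially nothing to sea level.
Total added water ≈ 2.733×10^12 m³ over 3.62×10^14 m² → Δh = 7.54×10^-3 m = 0.754 cm.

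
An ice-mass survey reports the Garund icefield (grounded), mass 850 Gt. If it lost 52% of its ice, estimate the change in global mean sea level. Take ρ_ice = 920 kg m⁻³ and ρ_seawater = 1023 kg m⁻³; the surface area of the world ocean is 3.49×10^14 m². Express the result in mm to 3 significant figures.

Garund: 0.52 × 850 Gt = 4.420×10^14 kg; dividing by ρ_w = 1023 kg m⁻³ gives 4.321×10^11 m³ of water.
Spread over 3.49×10^14 m² of ocean, Δh = 4.321×10^11 / 3.49×10^14 = 1.24×10^-3 m = 1.24 mm.

≈ 1.24 mm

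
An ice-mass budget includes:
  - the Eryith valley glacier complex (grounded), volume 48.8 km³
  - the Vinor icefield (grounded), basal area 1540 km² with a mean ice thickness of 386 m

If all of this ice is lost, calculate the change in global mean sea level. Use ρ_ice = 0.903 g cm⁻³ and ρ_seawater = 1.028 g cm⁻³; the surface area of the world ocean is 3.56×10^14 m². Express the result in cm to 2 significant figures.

≈ 0.16 cm

Eryith: 48.8 km³ × (903/1028) = 42.87 km³ of water.
Vinor: ice volume = 1540 km² × 386 m = 594.4 km³; 594.4 × (903/1028) = 522.2 km³ of water.
Total added water ≈ 5.650×10^11 m³ over 3.56×10^14 m² → Δh = 1.59×10^-3 m = 0.16 cm.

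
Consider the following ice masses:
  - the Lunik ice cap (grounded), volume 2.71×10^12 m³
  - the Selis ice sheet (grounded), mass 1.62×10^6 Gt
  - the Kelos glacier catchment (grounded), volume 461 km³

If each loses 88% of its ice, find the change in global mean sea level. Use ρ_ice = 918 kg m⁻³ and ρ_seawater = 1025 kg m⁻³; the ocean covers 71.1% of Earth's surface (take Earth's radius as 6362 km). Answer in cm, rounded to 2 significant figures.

≈ 390 cm

Lunik: 0.88 × 2.71×10^12 m³ × (918/1025) = 2.136×10^12 m³ of water.
Selis: 0.88 × 1.62×10^6 Gt = 1.426×10^18 kg; dividing by ρ_w = 1025 kg m⁻³ gives 1.391×10^15 m³ of water.
Kelos: 0.88 × 461 km³ × (918/1025) = 363.3 km³ of water.
Total added water ≈ 1.393×10^15 m³ over 3.62×10^14 m² → Δh = 3.85 m = 390 cm.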